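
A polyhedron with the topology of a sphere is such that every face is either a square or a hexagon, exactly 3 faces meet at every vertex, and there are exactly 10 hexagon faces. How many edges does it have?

42

Let x be the number of squares; then F = 10 + x.
Edge–face incidences: 2E = 6·10 + 4·x = 60 + 4x.
Every vertex has degree 3, so 3V = 2E.
Euler: V − E + F = 2 ⇒ (2E)/3 − E + (10 + x) = 2.
Multiply by 6: 2·(2E) − 3·(2E) + 6·(10 + x) = 12, i.e. 60 + 6x − (60 + 4x) = 12.
Collecting terms: 2x = 12, so x = 6.
Then 2E = 60 + 4·6 = 84, so E = 42, V = 2E/3 = 28, F = 10 + 6 = 16.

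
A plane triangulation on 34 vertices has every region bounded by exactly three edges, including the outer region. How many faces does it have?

64

In a plane triangulation 3F = 2E and V − E + F = 2, so F = 2V − 4 = 2·34 − 4 = 64.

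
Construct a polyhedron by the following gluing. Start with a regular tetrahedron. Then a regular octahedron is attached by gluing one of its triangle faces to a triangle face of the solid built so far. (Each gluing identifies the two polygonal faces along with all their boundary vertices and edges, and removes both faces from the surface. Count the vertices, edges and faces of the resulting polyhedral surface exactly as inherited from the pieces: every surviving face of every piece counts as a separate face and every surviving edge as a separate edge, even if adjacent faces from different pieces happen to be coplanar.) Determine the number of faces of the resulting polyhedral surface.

A regular tetrahedron: V=4, E=6, F=4.
Attach a regular octahedron (V=6, E=12, F=8) along a 3-gon: merge 3 vertices and 3 edges, delete both glued faces → V=7, E=15, F=10.
Check: V − E + F = 7 − 15 + 10 = 2.

10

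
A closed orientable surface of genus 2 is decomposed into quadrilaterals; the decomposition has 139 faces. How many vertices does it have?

χ = 2 − 2·2 = -2, and every face is a square so 4F = 2E.
E = 4·139/2 = 278. Then V = -2 + E − F = -2 + 278 − 139 = 137.

137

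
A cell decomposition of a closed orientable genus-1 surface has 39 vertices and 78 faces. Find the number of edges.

For a closed orientable surface of genus 1, χ = 2 − 2·1 = 0.
E = V + F − (0) = 39 + 78 − (0) = 117.

117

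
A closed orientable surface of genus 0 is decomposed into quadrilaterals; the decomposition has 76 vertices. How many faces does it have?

χ = 2 − 2·0 = 2, and every face is a square so 4F = 2E.
V − E + F = 2 with E = 4F/2 gives 76 − (4/2 − 1)·F = 2, so F = 74 and E = 148.

74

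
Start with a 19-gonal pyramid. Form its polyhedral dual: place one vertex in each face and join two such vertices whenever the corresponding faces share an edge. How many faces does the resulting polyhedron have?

The base solid has V = 20, E = 38, F = 20.
The dual swaps V and F and preserves E: V′ = F = 20, E′ = E = 38, F′ = V = 20.

20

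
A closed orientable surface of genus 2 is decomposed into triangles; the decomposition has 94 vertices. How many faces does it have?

192

χ = 2 − 2·2 = -2, and every face is a triangle so 3F = 2E.
V − E + F = -2 with E = 3F/2 gives 94 − (3/2 − 1)·F = -2, so F = 192 and E = 288.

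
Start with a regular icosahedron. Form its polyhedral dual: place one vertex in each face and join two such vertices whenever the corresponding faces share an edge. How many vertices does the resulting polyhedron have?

20

The base solid has V = 12, E = 30, F = 20.
The dual swaps V and F and preserves E: V′ = F = 20, E′ = E = 30, F′ = V = 12.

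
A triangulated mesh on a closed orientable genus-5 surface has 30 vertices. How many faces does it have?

χ = 2 − 2·5 = -8, and every face is a triangle so 3F = 2E.
V − E + F = -8 with E = 3F/2 gives 30 − (3/2 − 1)·F = -8, so F = 76 and E = 114.

76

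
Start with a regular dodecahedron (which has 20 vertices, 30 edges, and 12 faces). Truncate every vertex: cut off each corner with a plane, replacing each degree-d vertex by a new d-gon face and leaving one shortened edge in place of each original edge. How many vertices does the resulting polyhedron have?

60

Truncation replaces each original edge-end by a new vertex, so V′ = 2E = 60.
Each original edge survives, and each old vertex of degree d contributes d new edges; summing degrees gives Σd = 2E, so E′ = E + 2E = 3E = 90.
Each original face survives and each original vertex becomes one new face: F′ = F + V = 32.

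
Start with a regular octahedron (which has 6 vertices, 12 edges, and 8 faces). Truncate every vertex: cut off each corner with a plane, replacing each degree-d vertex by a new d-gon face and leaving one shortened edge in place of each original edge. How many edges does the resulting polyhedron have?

Truncation replaces each original edge-end by a new vertex, so V′ = 2E = 24.
Each original edge survives, and each old vertex of degree d contributes d new edges; summing degrees gives Σd = 2E, so E′ = E + 2E = 3E = 36.
Each original face survives and each original vertex becomes one new face: F′ = F + V = 14.

36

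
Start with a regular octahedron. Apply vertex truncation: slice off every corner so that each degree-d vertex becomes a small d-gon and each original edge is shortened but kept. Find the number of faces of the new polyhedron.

14

The base solid has V = 6, E = 12, F = 8.
Truncation replaces each original edge-end by a new vertex, so V′ = 2E = 24.
Each original edge survives, and each old vertex of degree d contributes d new edges; summing degrees gives Σd = 2E, so E′ = E + 2E = 3E = 36.
Each original face survives and each original vertex becomes one new face: F′ = F + V = 14.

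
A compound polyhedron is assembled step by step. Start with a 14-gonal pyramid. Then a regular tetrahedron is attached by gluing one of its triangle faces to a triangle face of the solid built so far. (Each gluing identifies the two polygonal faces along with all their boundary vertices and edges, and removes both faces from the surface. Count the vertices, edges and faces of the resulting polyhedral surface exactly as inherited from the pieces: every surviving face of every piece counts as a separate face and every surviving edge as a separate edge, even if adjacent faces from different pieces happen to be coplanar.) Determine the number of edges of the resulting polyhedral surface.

A 14-gonal pyramid: V=15, E=28, F=15.
Attach a regular tetrahedron (V=4, E=6, F=4) along a 3-gon: merge 3 vertices and 3 edges, delete both glued faces → V=16, E=31, F=17.
Check: V − E + F = 16 − 31 + 17 = 2.

31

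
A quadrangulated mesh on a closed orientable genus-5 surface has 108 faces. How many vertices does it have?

100

χ = 2 − 2·5 = -8, and every face is a square so 4F = 2E.
E = 4·108/2 = 216. Then V = -8 + E − F = -8 + 216 − 108 = 100.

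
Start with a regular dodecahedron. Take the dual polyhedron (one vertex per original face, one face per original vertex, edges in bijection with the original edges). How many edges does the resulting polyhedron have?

The base solid has V = 20, E = 30, F = 12.
The dual swaps V and F and preserves E: V′ = F = 12, E′ = E = 30, F′ = V = 20.

30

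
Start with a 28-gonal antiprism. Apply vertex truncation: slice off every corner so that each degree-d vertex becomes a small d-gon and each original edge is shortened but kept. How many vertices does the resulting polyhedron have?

The base solid has V = 56, E = 112, F = 58.
Truncation replaces each original edge-end by a new vertex, so V′ = 2E = 224.
Each original edge survives, and each old vertex of degree d contributes d new edges; summing degrees gives Σd = 2E, so E′ = E + 2E = 3E = 336.
Each original face survives and each original vertex becomes one new face: F′ = F + V = 114.

224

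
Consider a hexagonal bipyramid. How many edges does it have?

A bipyramid over an n-gon has 2n triangular faces and n + 2 vertices: V = 6 + 2 = 8, E = 3·6 = 18, F = 2·6 = 12.
Check: V − E + F = 8 − 18 + 12 = 2.

18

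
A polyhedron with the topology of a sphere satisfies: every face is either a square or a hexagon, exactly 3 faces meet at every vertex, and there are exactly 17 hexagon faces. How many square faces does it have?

Let x be the number of squares; then F = 17 + x.
Edge–face incidences: 2E = 6·17 + 4·x = 102 + 4x.
Every vertex has degree 3, so 3V = 2E.
Euler: V − E + F = 2 ⇒ (2E)/3 − E + (17 + x) = 2.
Multiply by 6: 2·(2E) − 3·(2E) + 6·(17 + x) = 12, i.e. 102 + 6x − (102 + 4x) = 12.
Collecting terms: 2x = 12, so x = 6.
Then 2E = 102 + 4·6 = 126, so E = 63, V = 2E/3 = 42, F = 17 + 6 = 23.

6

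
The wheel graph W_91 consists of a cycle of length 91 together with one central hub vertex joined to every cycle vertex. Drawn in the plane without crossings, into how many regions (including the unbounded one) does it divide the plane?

W_91 has V = 91 + 1 = 92 vertices and E = 2·91 = 182 edges.
By Euler's formula F = 2 − V + E = 2 − 92 + 182 = 92.

92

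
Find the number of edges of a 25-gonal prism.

A prism on an n-gon has two n-gon bases and n rectangular sides: V = 2·25 = 50, E = 3·25 = 75, F = 25 + 2 = 27.
Check: V − E + F = 50 − 75 + 27 = 2.

75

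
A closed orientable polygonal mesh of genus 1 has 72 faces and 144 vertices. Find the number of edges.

216

For a closed orientable surface of genus 1, χ = 2 − 2·1 = 0.
E = V + F − (0) = 144 + 72 − (0) = 216.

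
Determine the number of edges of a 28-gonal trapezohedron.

The n-trapezohedron (dual of the n-antiprism) has V = 2·28 + 2 = 58, E = 4·28 = 112, F = 2·28 = 56.

112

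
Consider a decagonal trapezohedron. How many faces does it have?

20

The n-trapezohedron (dual of the n-antiprism) has V = 2·10 + 2 = 22, E = 4·10 = 40, F = 2·10 = 20.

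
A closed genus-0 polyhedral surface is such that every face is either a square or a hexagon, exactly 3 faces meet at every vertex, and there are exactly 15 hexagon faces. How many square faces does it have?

Let x be the number of squares; then F = 15 + x.
Edge–face incidences: 2E = 6·15 + 4·x = 90 + 4x.
Every vertex has degree 3, so 3V = 2E.
Euler: V − E + F = 2 ⇒ (2E)/3 − E + (15 + x) = 2.
Multiply by 6: 2·(2E) − 3·(2E) + 6·(15 + x) = 12, i.e. 90 + 6x − (90 + 4x) = 12.
Collecting terms: 2x = 12, so x = 6.
Then 2E = 90 + 4·6 = 114, so E = 57, V = 2E/3 = 38, F = 15 + 6 = 21.

6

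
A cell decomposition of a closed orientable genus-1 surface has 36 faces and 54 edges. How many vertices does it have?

18

For a closed orientable surface of genus 1, χ = 2 − 2·1 = 0.
V = 0 + E − F = 0 + 54 − 36 = 18.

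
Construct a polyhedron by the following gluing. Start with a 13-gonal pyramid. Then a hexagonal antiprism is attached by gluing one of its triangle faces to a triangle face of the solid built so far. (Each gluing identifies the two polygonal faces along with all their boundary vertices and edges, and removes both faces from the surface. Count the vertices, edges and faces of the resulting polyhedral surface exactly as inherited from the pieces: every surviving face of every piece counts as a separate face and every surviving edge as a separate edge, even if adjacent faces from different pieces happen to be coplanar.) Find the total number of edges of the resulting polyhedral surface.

A 13-gonal pyramid: V=14, E=26, F=14.
Attach a hexagonal antiprism (V=12, E=24, F=14) along a 3-gon: merge 3 vertices and 3 edges, delete both glued faces → V=23, E=47, F=26.
Check: V − E + F = 23 − 47 + 26 = 2.

47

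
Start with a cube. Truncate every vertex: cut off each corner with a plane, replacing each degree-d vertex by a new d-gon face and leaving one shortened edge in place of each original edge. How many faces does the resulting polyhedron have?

14

The base solid has V = 8, E = 12, F = 6.
Truncation replaces each original edge-end by a new vertex, so V′ = 2E = 24.
Each original edge survives, and each old vertex of degree d contributes d new edges; summing degrees gives Σd = 2E, so E′ = E + 2E = 3E = 36.
Each original face survives and each original vertex becomes one new face: F′ = F + V = 14.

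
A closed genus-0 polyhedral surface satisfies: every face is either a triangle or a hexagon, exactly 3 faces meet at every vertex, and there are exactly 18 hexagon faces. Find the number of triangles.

4

Let x be the number of triangles; then F = 18 + x.
Edge–face incidences: 2E = 6·18 + 3·x = 108 + 3x.
Every vertex has degree 3, so 3V = 2E.
Euler: V − E + F = 2 ⇒ (2E)/3 − E + (18 + x) = 2.
Multiply by 6: 2·(2E) − 3·(2E) + 6·(18 + x) = 12, i.e. 108 + 6x − (108 + 3x) = 12.
Collecting terms: 3x = 12, so x = 4.
Then 2E = 108 + 3·4 = 120, so E = 60, V = 2E/3 = 40, F = 18 + 4 = 22.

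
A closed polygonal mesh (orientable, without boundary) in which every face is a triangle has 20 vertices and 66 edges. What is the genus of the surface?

2

Every face is a triangle and each edge borders two faces, so 3F = 2·66, giving F = 44.
χ = V − E + F = 20 − 66 + 44 = -2.
For a closed orientable surface χ = 2 − 2g, so g = (2 − (-2))/2 = 2.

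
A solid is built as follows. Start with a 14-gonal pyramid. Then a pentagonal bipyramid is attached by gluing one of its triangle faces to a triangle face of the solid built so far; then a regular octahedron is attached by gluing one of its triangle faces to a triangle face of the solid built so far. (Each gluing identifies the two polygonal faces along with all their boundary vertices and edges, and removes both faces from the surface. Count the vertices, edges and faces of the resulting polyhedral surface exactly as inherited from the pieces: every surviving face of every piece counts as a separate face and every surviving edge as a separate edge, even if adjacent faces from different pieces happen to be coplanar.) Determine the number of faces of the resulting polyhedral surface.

29

A 14-gonal pyramid: V=15, E=28, F=15.
Attach a pentagonal bipyramid (V=7, E=15, F=10) along a 3-gon: merge 3 vertices and 3 edges, delete both glued faces → V=19, E=40, F=23.
Attach a regular octahedron (V=6, E=12, F=8) along a 3-gon: merge 3 vertices and 3 edges, delete both glued faces → V=22, E=49, F=29.
Check: V − E + F = 22 − 49 + 29 = 2.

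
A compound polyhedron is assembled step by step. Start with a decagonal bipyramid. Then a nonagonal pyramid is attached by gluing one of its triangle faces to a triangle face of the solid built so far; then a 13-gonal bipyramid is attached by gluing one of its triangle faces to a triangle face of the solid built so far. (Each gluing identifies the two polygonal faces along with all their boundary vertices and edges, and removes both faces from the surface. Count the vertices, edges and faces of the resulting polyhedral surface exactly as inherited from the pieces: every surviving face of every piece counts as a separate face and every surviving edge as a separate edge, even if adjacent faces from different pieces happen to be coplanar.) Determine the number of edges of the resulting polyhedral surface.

81

A decagonal bipyramid: V=12, E=30, F=20.
Attach a nonagonal pyramid (V=10, E=18, F=10) along a 3-gon: merge 3 vertices and 3 edges, delete both glued faces → V=19, E=45, F=28.
Attach a 13-gonal bipyramid (V=15, E=39, F=26) along a 3-gon: merge 3 vertices and 3 edges, delete both glued faces → V=31, E=81, F=52.
Check: V − E + F = 31 − 81 + 52 = 2.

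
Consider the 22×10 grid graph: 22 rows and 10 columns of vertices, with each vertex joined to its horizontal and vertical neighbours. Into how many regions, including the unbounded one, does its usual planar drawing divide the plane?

The grid has V = 22·10 = 220 vertices and E = 22·9 + 10·21 = 408 edges.
F = 2 − V + E = 2 − 220 + 408 = 190.

190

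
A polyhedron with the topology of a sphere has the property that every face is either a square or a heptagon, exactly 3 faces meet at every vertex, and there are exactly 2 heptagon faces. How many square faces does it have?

Let x be the number of squares; then F = 2 + x.
Edge–face incidences: 2E = 7·2 + 4·x = 14 + 4x.
Every vertex has degree 3, so 3V = 2E.
Euler: V − E + F = 2 ⇒ (2E)/3 − E + (2 + x) = 2.
Multiply by 6: 2·(2E) − 3·(2E) + 6·(2 + x) = 12, i.e. 12 + 6x − (14 + 4x) = 12.
Collecting terms: 2x − 2 = 12, so 2x = 14, so x = 7.
Then 2E = 14 + 4·7 = 42, so E = 21, V = 2E/3 = 14, F = 2 + 7 = 9.

7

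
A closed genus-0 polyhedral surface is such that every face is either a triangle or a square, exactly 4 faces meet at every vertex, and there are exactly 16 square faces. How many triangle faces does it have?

Let x be the number of triangles; then F = 16 + x.
Edge–face incidences: 2E = 4·16 + 3·x = 64 + 3x.
Every vertex has degree 4, so 4V = 2E.
Euler: V − E + F = 2 ⇒ (2E)/4 − E + (16 + x) = 2.
Multiply by 8: 2·(2E) − 4·(2E) + 8·(16 + x) = 16, i.e. 128 + 8x − 2·(64 + 3x) = 16.
Collecting terms: 2x = 16, so x = 8.
Then 2E = 64 + 3·8 = 88, so E = 44, V = 2E/4 = 22, F = 16 + 8 = 24.

8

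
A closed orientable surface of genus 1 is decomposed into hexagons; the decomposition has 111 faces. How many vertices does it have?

222

χ = 2 − 2·1 = 0, and every face is a hexagon so 6F = 2E.
E = 6·111/2 = 333. Then V = 0 + E − F = 0 + 333 − 111 = 222.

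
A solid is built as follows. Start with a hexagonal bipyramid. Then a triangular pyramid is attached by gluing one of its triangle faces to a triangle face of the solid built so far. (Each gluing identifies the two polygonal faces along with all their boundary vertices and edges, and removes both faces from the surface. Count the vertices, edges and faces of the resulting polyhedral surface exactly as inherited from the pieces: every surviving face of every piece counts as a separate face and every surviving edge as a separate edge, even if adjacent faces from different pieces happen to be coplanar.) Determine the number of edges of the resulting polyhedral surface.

21

A hexagonal bipyramid: V=8, E=18, F=12.
Attach a triangular pyramid (V=4, E=6, F=4) along a 3-gon: merge 3 vertices and 3 edges, delete both glued faces → V=9, E=21, F=14.
Check: V − E + F = 9 − 21 + 14 = 2.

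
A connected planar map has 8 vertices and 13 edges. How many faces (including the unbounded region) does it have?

7

Euler's formula for a connected plane graph: V − E + F = 2, so F = 2 − 8 + 13 = 7.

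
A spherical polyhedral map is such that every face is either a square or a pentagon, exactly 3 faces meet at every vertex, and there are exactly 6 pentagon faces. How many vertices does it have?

Let x be the number of squares; then F = 6 + x.
Edge–face incidences: 2E = 5·6 + 4·x = 30 + 4x.
Every vertex has degree 3, so 3V = 2E.
Euler: V − E + F = 2 ⇒ (2E)/3 − E + (6 + x) = 2.
Multiply by 6: 2·(2E) − 3·(2E) + 6·(6 + x) = 12, i.e. 36 + 6x − (30 + 4x) = 12.
Collecting terms: 2x + 6 = 12, so 2x = 6, so x = 3.
Then 2E = 30 + 4·3 = 42, so E = 21, V = 2E/3 = 14, F = 6 + 3 = 9.

14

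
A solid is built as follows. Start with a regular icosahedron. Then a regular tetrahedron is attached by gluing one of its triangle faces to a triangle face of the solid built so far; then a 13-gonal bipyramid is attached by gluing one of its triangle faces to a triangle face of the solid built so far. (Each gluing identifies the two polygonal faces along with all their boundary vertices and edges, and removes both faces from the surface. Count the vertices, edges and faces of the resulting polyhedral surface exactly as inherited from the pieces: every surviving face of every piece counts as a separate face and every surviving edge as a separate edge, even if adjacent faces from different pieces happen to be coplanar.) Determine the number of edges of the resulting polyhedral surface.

A regular icosahedron: V=12, E=30, F=20.
Attach a regular tetrahedron (V=4, E=6, F=4) along a 3-gon: merge 3 vertices and 3 edges, delete both glued faces → V=13, E=33, F=22.
Attach a 13-gonal bipyramid (V=15, E=39, F=26) along a 3-gon: merge 3 vertices and 3 edges, delete both glued faces → V=25, E=69, F=46.
Check: V − E + F = 25 − 69 + 46 = 2.

69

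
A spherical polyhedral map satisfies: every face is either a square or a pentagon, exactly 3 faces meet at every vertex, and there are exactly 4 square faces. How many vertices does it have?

12

Let x be the number of pentagons; then F = 4 + x.
Edge–face incidences: 2E = 4·4 + 5·x = 16 + 5x.
Every vertex has degree 3, so 3V = 2E.
Euler: V − E + F = 2 ⇒ (2E)/3 − E + (4 + x) = 2.
Multiply by 6: 2·(2E) − 3·(2E) + 6·(4 + x) = 12, i.e. 24 + 6x − (16 + 5x) = 12.
Collecting terms: x + 8 = 12, so x = 4.
Then 2E = 16 + 5·4 = 36, so E = 18, V = 2E/3 = 12, F = 4 + 4 = 8.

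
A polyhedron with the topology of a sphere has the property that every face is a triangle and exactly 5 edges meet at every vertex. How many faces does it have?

20

Each face has 3 edges and each edge borders two faces, so 2E = 3F.
Each vertex has degree 5, so 5V = 2E and hence V = 3F/5.
Euler: V − E + F = 2 ⇒ (3F/5) − (3F/2) + F = 2.
Multiply by 10: (6 − 15 + 10)F = 20, i.e. 1F = 20.
So F = 20, E = 3·20/2 = 30, V = 3·20/5 = 12.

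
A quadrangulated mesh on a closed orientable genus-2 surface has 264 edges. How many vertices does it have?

χ = 2 − 2·2 = -2, and every face is a square so 4F = 2E.
F = 2E/4 = 132. Then V = -2 + E − F = -2 + 264 − 132 = 130.

130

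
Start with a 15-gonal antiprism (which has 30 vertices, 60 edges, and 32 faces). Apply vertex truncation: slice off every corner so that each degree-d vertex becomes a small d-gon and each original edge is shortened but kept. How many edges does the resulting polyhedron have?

180

Truncation replaces each original edge-end by a new vertex, so V′ = 2E = 120.
Each original edge survives, and each old vertex of degree d contributes d new edges; summing degrees gives Σd = 2E, so E′ = E + 2E = 3E = 180.
Each original face survives and each original vertex becomes one new face: F′ = F + V = 62.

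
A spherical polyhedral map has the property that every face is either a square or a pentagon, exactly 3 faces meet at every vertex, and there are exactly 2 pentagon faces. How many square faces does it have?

Let x be the number of squares; then F = 2 + x.
Edge–face incidences: 2E = 5·2 + 4·x = 10 + 4x.
Every vertex has degree 3, so 3V = 2E.
Euler: V − E + F = 2 ⇒ (2E)/3 − E + (2 + x) = 2.
Multiply by 6: 2·(2E) − 3·(2E) + 6·(2 + x) = 12, i.e. 12 + 6x − (10 + 4x) = 12.
Collecting terms: 2x + 2 = 12, so 2x = 10, so x = 5.
Then 2E = 10 + 4·5 = 30, so E = 15, V = 2E/3 = 10, F = 2 + 5 = 7.

5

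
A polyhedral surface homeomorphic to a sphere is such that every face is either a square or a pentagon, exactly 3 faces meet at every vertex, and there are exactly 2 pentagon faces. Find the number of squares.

5

Let x be the number of squares; then F = 2 + x.
Edge–face incidences: 2E = 5·2 + 4·x = 10 + 4x.
Every vertex has degree 3, so 3V = 2E.
Euler: V − E + F = 2 ⇒ (2E)/3 − E + (2 + x) = 2.
Multiply by 6: 2·(2E) − 3·(2E) + 6·(2 + x) = 12, i.e. 12 + 6x − (10 + 4x) = 12.
Collecting terms: 2x + 2 = 12, so 2x = 10, so x = 5.
Then 2E = 10 + 4·5 = 30, so E = 15, V = 2E/3 = 10, F = 2 + 5 = 7.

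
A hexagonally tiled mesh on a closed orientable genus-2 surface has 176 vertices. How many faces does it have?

89

χ = 2 − 2·2 = -2, and every face is a hexagon so 6F = 2E.
V − E + F = -2 with E = 6F/2 gives 176 − (6/2 − 1)·F = -2, so F = 89 and E = 267.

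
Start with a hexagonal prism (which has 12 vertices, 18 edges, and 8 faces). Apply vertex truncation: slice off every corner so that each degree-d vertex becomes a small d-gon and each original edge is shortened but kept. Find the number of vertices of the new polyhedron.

Truncation replaces each original edge-end by a new vertex, so V′ = 2E = 36.
Each original edge survives, and each old vertex of degree d contributes d new edges; summing degrees gives Σd = 2E, so E′ = E + 2E = 3E = 54.
Each original face survives and each original vertex becomes one new face: F′ = F + V = 20.

36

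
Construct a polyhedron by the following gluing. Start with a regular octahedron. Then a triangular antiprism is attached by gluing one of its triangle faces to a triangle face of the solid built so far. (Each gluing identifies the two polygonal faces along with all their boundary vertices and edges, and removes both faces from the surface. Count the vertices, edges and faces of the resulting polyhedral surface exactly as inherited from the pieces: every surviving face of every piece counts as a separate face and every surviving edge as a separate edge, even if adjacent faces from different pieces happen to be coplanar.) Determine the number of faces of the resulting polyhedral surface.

A regular octahedron: V=6, E=12, F=8.
Attach a triangular antiprism (V=6, E=12, F=8) along a 3-gon: merge 3 vertices and 3 edges, delete both glued faces → V=9, E=21, F=14.
Check: V − E + F = 9 − 21 + 14 = 2.

14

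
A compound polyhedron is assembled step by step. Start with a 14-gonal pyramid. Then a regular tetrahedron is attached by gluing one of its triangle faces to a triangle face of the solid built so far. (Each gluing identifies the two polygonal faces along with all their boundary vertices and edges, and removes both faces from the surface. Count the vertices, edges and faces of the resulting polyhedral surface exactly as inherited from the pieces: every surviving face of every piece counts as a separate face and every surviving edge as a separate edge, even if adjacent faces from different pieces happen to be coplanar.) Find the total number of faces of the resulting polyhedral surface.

17

A 14-gonal pyramid: V=15, E=28, F=15.
Attach a regular tetrahedron (V=4, E=6, F=4) along a 3-gon: merge 3 vertices and 3 edges, delete both glued faces → V=16, E=31, F=17.
Check: V − E + F = 16 − 31 + 17 = 2.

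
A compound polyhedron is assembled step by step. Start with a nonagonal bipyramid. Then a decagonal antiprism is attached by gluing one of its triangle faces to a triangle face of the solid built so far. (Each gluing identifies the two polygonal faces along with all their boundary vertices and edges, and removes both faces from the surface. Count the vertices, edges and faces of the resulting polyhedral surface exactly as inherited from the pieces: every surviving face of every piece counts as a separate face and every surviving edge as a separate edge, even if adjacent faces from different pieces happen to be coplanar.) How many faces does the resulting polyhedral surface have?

A nonagonal bipyramid: V=11, E=27, F=18.
Attach a decagonal antiprism (V=20, E=40, F=22) along a 3-gon: merge 3 vertices and 3 edges, delete both glued faces → V=28, E=64, F=38.
Check: V − E + F = 28 − 64 + 38 = 2.

38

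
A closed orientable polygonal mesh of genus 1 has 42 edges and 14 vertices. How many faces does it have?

For a closed orientable surface of genus 1, χ = 2 − 2·1 = 0.
F = 0 − V + E = 0 − 14 + 42 = 28.

28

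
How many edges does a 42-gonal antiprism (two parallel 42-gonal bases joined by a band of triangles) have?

168

An antiprism on an n-gon has two n-gon caps and 2n triangles: V = 2·42 = 84, E = 4·42 = 168, F = 2·42 + 2 = 86.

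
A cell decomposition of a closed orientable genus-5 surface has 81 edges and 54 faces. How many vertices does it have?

19

For a closed orientable surface of genus 5, χ = 2 − 2·5 = -8.
V = -8 + E − F = -8 + 81 − 54 = 19.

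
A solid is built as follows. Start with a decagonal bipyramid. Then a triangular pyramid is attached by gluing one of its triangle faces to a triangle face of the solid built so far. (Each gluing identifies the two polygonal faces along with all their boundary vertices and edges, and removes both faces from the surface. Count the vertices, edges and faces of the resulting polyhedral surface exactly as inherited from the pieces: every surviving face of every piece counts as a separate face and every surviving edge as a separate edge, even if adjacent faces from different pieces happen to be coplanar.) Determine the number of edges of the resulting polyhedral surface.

A decagonal bipyramid: V=12, E=30, F=20.
Attach a triangular pyramid (V=4, E=6, F=4) along a 3-gon: merge 3 vertices and 3 edges, delete both glued faces → V=13, E=33, F=22.
Check: V − E + F = 13 − 33 + 22 = 2.

33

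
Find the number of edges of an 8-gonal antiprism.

An antiprism on an n-gon has two n-gon caps and 2n triangles: V = 2·8 = 16, E = 4·8 = 32, F = 2·8 + 2 = 18.
Check: V − E + F = 16 − 32 + 18 = 2.

32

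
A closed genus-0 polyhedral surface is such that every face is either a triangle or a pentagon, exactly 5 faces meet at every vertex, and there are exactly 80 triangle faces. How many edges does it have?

Let x be the number of pentagons; then F = 80 + x.
Edge–face incidences: 2E = 3·80 + 5·x = 240 + 5x.
Every vertex has degree 5, so 5V = 2E.
Euler: V − E + F = 2 ⇒ (2E)/5 − E + (80 + x) = 2.
Multiply by 10: 2·(2E) − 5·(2E) + 10·(80 + x) = 20, i.e. 800 + 10x − 3·(240 + 5x) = 20.
Collecting terms: −5x + 80 = 20, so −5x = −60, so x = 12.
Then 2E = 240 + 5·12 = 300, so E = 150, V = 2E/5 = 60, F = 80 + 12 = 92.

150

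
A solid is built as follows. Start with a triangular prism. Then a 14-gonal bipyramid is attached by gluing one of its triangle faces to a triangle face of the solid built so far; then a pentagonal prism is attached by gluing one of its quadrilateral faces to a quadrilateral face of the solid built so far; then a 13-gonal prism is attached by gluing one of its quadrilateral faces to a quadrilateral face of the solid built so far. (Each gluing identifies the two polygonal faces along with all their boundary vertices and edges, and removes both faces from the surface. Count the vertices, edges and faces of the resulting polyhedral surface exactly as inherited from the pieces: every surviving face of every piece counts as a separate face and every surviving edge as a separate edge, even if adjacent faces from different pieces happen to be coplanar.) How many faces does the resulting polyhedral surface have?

A triangular prism: V=6, E=9, F=5.
Attach a 14-gonal bipyramid (V=16, E=42, F=28) along a 3-gon: merge 3 vertices and 3 edges, delete both glued faces → V=19, E=48, F=31.
Attach a pentagonal prism (V=10, E=15, F=7) along a 4-gon: merge 4 vertices and 4 edges, delete both glued faces → V=25, E=59, F=36.
Attach a 13-gonal prism (V=26, E=39, F=15) along a 4-gon: merge 4 vertices and 4 edges, delete both glued faces → V=47, E=94, F=49.
Check: V − E + F = 47 − 94 + 49 = 2.

49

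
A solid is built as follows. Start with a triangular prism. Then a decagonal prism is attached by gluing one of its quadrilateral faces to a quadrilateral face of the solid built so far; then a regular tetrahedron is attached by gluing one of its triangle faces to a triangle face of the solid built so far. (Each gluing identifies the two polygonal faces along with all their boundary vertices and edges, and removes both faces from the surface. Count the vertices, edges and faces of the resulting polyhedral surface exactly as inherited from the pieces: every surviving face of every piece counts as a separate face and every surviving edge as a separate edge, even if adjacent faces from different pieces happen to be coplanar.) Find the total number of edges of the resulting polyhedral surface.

A triangular prism: V=6, E=9, F=5.
Attach a decagonal prism (V=20, E=30, F=12) along a 4-gon: merge 4 vertices and 4 edges, delete both glued faces → V=22, E=35, F=15.
Attach a regular tetrahedron (V=4, E=6, F=4) along a 3-gon: merge 3 vertices and 3 edges, delete both glued faces → V=23, E=38, F=17.
Check: V − E + F = 23 − 38 + 17 = 2.

38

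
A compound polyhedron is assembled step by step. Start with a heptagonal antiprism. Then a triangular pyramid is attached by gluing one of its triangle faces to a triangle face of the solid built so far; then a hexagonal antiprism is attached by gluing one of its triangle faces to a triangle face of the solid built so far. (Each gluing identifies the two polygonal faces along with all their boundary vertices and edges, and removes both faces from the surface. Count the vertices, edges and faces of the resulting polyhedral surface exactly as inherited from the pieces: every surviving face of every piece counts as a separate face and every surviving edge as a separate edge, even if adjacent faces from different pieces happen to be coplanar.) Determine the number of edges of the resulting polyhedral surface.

52

A heptagonal antiprism: V=14, E=28, F=16.
Attach a triangular pyramid (V=4, E=6, F=4) along a 3-gon: merge 3 vertices and 3 edges, delete both glued faces → V=15, E=31, F=18.
Attach a hexagonal antiprism (V=12, E=24, F=14) along a 3-gon: merge 3 vertices and 3 edges, delete both glued faces → V=24, E=52, F=30.
Check: V − E + F = 24 − 52 + 30 = 2.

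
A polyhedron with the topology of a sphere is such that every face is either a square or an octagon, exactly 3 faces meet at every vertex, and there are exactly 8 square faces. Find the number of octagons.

2

Let x be the number of octagons; then F = 8 + x.
Edge–face incidences: 2E = 4·8 + 8·x = 32 + 8x.
Every vertex has degree 3, so 3V = 2E.
Euler: V − E + F = 2 ⇒ (2E)/3 − E + (8 + x) = 2.
Multiply by 6: 2·(2E) − 3·(2E) + 6·(8 + x) = 12, i.e. 48 + 6x − (32 + 8x) = 12.
Collecting terms: −2x + 16 = 12, so −2x = −4, so x = 2.
Then 2E = 32 + 8·2 = 48, so E = 24, V = 2E/3 = 16, F = 8 + 2 = 10.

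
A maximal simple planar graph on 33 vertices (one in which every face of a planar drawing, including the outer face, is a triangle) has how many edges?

In a plane triangulation 3F = 2E and V − E + F = 2, so E = 3V − 6 = 3·33 − 6 = 93.

93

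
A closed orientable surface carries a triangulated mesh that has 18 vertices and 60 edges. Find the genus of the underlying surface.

2

Every face is a triangle and each edge borders two faces, so 3F = 2·60, giving F = 40.
χ = V − E + F = 18 − 60 + 40 = -2.
For a closed orientable surface χ = 2 − 2g, so g = (2 − (-2))/2 = 2.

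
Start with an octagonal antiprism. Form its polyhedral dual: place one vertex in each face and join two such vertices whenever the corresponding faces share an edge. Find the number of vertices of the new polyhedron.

18

The base solid has V = 16, E = 32, F = 18.
The dual swaps V and F and preserves E: V′ = F = 18, E′ = E = 32, F′ = V = 16.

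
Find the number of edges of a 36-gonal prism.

A prism on an n-gon has two n-gon bases and n rectangular sides: V = 2·36 = 72, E = 3·36 = 108, F = 36 + 2 = 38.

108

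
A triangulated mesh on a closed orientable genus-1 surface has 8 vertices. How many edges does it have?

24

χ = 2 − 2·1 = 0, and every face is a triangle so 3F = 2E.
V − E + F = 0 with E = 3F/2 gives 8 − (3/2 − 1)·F = 0, so F = 16 and E = 24.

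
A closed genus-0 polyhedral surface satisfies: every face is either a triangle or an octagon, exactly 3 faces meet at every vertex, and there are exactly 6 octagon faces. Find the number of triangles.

8

Let x be the number of triangles; then F = 6 + x.
Edge–face incidences: 2E = 8·6 + 3·x = 48 + 3x.
Every vertex has degree 3, so 3V = 2E.
Euler: V − E + F = 2 ⇒ (2E)/3 − E + (6 + x) = 2.
Multiply by 6: 2·(2E) − 3·(2E) + 6·(6 + x) = 12, i.e. 36 + 6x − (48 + 3x) = 12.
Collecting terms: 3x − 12 = 12, so 3x = 24, so x = 8.
Then 2E = 48 + 3·8 = 72, so E = 36, V = 2E/3 = 24, F = 6 + 8 = 14.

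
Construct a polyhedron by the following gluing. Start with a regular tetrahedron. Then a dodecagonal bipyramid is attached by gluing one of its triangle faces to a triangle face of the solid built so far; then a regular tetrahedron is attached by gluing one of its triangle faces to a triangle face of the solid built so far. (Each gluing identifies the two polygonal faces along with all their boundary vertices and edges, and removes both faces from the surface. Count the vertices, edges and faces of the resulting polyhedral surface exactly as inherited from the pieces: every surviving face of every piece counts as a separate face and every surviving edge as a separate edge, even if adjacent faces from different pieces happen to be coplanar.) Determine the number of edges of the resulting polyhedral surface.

42

A regular tetrahedron: V=4, E=6, F=4.
Attach a dodecagonal bipyramid (V=14, E=36, F=24) along a 3-gon: merge 3 vertices and 3 edges, delete both glued faces → V=15, E=39, F=26.
Attach a regular tetrahedron (V=4, E=6, F=4) along a 3-gon: merge 3 vertices and 3 edges, delete both glued faces → V=16, E=42, F=28.
Check: V − E + F = 16 − 42 + 28 = 2.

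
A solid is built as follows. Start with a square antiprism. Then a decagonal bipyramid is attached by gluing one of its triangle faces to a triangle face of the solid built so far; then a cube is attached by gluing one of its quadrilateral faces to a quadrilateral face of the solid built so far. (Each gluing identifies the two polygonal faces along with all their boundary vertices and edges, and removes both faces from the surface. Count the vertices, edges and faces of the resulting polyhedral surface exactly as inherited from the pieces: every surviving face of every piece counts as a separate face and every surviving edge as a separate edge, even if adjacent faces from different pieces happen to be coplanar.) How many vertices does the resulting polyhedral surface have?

A square antiprism: V=8, E=16, F=10.
Attach a decagonal bipyramid (V=12, E=30, F=20) along a 3-gon: merge 3 vertices and 3 edges, delete both glued faces → V=17, E=43, F=28.
Attach a cube (V=8, E=12, F=6) along a 4-gon: merge 4 vertices and 4 edges, delete both glued faces → V=21, E=51, F=32.
Check: V − E + F = 21 − 51 + 32 = 2.

21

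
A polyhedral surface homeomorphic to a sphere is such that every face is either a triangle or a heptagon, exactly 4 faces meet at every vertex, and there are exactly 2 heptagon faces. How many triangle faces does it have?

Let x be the number of triangles; then F = 2 + x.
Edge–face incidences: 2E = 7·2 + 3·x = 14 + 3x.
Every vertex has degree 4, so 4V = 2E.
Euler: V − E + F = 2 ⇒ (2E)/4 − E + (2 + x) = 2.
Multiply by 8: 2·(2E) − 4·(2E) + 8·(2 + x) = 16, i.e. 16 + 8x − 2·(14 + 3x) = 16.
Collecting terms: 2x − 12 = 16, so 2x = 28, so x = 14.
Then 2E = 14 + 3·14 = 56, so E = 28, V = 2E/4 = 14, F = 2 + 14 = 16.

14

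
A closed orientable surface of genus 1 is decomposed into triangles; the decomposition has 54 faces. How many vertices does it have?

χ = 2 − 2·1 = 0, and every face is a triangle so 3F = 2E.
E = 3·54/2 = 81. Then V = 0 + E − F = 0 + 81 − 54 = 27.

27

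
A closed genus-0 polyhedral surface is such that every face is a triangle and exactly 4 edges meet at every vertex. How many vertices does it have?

6

Each face has 3 edges and each edge borders two faces, so 2E = 3F.
Each vertex has degree 4, so 4V = 2E and hence V = 3F/4.
Euler: V − E + F = 2 ⇒ (3F/4) − (3F/2) + F = 2.
Multiply by 8: (6 − 12 + 8)F = 16, i.e. 2F = 16.
So F = 8, E = 3·8/2 = 12, V = 3·8/4 = 6.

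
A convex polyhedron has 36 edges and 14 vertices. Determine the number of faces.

24

Here V − E + F = 2.
F = 2 − V + E = 2 − 14 + 36 = 24.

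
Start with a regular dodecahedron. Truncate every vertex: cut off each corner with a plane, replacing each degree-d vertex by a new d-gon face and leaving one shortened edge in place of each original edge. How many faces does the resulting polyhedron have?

The base solid has V = 20, E = 30, F = 12.
Truncation replaces each original edge-end by a new vertex, so V′ = 2E = 60.
Each original edge survives, and each old vertex of degree d contributes d new edges; summing degrees gives Σd = 2E, so E′ = E + 2E = 3E = 90.
Each original face survives and each original vertex becomes one new face: F′ = F + V = 32.

32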